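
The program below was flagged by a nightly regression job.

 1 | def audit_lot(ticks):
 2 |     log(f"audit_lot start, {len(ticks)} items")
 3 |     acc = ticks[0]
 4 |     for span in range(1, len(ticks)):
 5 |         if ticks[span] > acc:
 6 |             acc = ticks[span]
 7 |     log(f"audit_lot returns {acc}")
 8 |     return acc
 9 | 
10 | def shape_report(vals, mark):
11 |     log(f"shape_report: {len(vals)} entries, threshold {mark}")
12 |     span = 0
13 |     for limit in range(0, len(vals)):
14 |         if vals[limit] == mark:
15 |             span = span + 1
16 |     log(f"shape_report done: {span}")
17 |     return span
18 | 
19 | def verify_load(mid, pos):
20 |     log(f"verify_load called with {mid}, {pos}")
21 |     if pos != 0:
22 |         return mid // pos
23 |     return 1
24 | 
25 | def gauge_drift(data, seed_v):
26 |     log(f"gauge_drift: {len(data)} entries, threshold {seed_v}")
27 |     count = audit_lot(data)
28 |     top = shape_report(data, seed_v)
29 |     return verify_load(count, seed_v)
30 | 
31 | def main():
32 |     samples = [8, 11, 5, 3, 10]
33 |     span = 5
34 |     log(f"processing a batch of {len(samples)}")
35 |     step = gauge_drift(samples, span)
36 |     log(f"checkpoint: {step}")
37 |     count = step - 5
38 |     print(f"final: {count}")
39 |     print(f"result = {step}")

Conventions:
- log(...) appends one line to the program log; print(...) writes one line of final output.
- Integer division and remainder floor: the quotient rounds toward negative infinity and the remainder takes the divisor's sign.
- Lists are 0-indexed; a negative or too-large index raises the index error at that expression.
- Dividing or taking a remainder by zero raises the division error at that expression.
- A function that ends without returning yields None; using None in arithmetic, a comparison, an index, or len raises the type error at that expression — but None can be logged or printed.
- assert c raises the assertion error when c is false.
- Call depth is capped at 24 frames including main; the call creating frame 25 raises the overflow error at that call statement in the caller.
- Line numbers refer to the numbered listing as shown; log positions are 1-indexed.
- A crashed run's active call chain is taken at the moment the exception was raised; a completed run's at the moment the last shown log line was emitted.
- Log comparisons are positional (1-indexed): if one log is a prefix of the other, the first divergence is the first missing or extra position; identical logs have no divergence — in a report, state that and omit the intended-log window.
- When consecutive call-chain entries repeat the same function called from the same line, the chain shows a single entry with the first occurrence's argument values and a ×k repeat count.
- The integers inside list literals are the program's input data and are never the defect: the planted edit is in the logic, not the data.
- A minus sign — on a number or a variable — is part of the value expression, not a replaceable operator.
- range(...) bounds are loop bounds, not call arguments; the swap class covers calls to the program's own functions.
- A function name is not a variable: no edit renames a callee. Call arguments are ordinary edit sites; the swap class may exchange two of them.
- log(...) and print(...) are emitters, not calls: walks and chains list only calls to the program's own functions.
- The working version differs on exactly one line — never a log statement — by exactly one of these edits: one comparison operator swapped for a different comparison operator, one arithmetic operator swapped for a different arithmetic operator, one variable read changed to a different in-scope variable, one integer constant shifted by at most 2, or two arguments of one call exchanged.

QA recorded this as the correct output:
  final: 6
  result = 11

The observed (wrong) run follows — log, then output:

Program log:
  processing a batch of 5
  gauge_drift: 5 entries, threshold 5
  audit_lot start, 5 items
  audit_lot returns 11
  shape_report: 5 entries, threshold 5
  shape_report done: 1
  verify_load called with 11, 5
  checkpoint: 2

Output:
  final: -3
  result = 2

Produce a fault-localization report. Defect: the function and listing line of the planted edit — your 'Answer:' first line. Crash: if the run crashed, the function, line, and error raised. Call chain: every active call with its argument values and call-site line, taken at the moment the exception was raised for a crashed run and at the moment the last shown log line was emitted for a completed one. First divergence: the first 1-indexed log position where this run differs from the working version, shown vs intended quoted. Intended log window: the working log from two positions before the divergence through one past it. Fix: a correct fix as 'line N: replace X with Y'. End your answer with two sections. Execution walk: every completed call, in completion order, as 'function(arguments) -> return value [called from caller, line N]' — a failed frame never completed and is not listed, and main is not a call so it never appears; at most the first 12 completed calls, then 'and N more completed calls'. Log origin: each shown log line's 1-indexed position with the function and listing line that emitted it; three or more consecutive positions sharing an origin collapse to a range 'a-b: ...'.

Answer: the defect is in gauge_drift at line 29.
Key fact: Everything matches until log position 7, which reads 'verify_load called with 11, 5' in place of 'verify_load called with 11, 1'.
Call chain: main.
First divergence: position 7 — the shown line 'verify_load called with 11, 5' should read 'verify_load called with 11, 1'.
Intended log window:
  5: shape_report: 5 entries, threshold 5
  6: shape_report done: 1
  7: verify_load called with 11, 1
  8: checkpoint: 11
Execution walk:
  audit_lot([8, 11, 5, 3, 10]) -> 11  [called from gauge_drift, line 27]
  shape_report([8, 11, 5, 3, 10], 5) -> 1  [called from gauge_drift, line 28]
  verify_load(11, 5) -> 2  [called from gauge_drift, line 29]
  gauge_drift([8, 11, 5, 3, 10], 5) -> 2  [called from main, line 35]
Log line origins:
  1: logged in main at line 34
  2: logged in gauge_drift at line 26
  3: logged in audit_lot at line 2
  4: logged in audit_lot at line 7
  5: logged in shape_report at line 11
  6: logged in shape_report at line 16
  7: logged in verify_load at line 20
  8: logged in main at line 36
A correct fix: line 29: replace `seed_v` with `top`.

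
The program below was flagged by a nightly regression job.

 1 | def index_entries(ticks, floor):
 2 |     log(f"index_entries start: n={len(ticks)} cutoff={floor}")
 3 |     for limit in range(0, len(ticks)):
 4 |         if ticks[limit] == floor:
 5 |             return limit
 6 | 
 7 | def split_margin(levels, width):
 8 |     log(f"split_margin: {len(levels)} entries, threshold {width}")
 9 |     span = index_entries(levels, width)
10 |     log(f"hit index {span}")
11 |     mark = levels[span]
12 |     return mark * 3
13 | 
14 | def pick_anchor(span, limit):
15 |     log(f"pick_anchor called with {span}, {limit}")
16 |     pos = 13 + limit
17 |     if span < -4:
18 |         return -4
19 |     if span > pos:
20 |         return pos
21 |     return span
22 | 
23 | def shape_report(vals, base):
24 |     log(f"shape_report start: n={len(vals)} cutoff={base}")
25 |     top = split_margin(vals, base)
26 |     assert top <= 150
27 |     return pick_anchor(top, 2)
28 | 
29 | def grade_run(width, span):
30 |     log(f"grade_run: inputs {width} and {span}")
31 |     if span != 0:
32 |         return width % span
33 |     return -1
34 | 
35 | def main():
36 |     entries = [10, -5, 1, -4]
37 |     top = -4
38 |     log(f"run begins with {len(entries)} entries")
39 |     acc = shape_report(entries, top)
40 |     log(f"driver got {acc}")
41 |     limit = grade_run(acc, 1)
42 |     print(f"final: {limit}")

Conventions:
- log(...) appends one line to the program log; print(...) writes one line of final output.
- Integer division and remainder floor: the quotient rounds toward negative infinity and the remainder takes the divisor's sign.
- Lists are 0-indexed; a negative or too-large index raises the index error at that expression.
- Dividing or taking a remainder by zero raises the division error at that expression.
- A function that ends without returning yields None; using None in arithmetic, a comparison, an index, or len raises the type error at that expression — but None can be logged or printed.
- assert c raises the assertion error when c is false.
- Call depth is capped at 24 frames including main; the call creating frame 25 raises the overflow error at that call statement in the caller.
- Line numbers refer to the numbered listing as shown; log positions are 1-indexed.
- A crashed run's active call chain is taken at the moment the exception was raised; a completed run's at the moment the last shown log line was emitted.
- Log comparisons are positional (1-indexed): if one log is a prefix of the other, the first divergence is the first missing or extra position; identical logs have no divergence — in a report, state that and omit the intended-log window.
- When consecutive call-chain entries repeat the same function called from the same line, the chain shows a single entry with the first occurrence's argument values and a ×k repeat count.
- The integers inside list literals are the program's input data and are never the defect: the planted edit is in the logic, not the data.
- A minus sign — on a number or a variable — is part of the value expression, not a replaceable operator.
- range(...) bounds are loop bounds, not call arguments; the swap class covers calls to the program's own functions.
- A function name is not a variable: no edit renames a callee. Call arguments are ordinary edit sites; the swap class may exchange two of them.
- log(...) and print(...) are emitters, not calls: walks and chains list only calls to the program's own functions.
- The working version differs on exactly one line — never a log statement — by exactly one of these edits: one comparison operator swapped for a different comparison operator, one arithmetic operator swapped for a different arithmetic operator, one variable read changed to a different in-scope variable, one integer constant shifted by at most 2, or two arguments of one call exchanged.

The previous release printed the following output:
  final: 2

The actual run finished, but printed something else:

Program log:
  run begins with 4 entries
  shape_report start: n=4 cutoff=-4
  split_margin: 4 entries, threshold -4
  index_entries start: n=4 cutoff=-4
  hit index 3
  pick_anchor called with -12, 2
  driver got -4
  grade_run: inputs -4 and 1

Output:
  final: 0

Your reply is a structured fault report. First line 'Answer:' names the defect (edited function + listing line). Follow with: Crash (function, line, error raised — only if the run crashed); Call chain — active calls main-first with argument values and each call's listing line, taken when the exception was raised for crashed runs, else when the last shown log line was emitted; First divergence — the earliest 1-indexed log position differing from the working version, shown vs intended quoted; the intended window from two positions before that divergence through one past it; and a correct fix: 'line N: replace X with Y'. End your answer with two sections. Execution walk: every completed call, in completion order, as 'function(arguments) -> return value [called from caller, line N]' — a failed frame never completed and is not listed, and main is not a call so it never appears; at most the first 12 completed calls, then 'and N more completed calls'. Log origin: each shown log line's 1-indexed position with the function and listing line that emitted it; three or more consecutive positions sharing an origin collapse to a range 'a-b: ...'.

Answer: the defect is in main at line 41.
Key observation: The log first diverges at position 8: the faulty run prints 'grade_run: inputs -4 and 1' where the working version prints 'grade_run: inputs -4 and 3'.
Call chain: main -> grade_run(-4, 1) (called at line 41).
First divergence: at position 8 the run shows 'grade_run: inputs -4 and 1' where the working version logs 'grade_run: inputs -4 and 3'.
Intended log window:
  6: pick_anchor called with -12, 2
  7: driver got -4
  8: grade_run: inputs -4 and 3
Execution walk:
  index_entries([10, -5, 1, -4], -4) -> 3  [called from split_margin, line 9]
  split_margin([10, -5, 1, -4], -4) -> -12  [called from shape_report, line 25]
  pick_anchor(-12, 2) -> -4  [called from shape_report, line 27]
  shape_report([10, -5, 1, -4], -4) -> -4  [called from main, line 39]
  grade_run(-4, 1) -> 0  [called from main, line 41]
Log origins:
  1 — main, line 38
  2 — shape_report, line 24
  3 — split_margin, line 8
  4 — index_entries, line 2
  5 — split_margin, line 10
  6 — pick_anchor, line 15
  7 — main, line 40
  8 — grade_run, line 30
A correct fix: line 41: replace `1` with `3`.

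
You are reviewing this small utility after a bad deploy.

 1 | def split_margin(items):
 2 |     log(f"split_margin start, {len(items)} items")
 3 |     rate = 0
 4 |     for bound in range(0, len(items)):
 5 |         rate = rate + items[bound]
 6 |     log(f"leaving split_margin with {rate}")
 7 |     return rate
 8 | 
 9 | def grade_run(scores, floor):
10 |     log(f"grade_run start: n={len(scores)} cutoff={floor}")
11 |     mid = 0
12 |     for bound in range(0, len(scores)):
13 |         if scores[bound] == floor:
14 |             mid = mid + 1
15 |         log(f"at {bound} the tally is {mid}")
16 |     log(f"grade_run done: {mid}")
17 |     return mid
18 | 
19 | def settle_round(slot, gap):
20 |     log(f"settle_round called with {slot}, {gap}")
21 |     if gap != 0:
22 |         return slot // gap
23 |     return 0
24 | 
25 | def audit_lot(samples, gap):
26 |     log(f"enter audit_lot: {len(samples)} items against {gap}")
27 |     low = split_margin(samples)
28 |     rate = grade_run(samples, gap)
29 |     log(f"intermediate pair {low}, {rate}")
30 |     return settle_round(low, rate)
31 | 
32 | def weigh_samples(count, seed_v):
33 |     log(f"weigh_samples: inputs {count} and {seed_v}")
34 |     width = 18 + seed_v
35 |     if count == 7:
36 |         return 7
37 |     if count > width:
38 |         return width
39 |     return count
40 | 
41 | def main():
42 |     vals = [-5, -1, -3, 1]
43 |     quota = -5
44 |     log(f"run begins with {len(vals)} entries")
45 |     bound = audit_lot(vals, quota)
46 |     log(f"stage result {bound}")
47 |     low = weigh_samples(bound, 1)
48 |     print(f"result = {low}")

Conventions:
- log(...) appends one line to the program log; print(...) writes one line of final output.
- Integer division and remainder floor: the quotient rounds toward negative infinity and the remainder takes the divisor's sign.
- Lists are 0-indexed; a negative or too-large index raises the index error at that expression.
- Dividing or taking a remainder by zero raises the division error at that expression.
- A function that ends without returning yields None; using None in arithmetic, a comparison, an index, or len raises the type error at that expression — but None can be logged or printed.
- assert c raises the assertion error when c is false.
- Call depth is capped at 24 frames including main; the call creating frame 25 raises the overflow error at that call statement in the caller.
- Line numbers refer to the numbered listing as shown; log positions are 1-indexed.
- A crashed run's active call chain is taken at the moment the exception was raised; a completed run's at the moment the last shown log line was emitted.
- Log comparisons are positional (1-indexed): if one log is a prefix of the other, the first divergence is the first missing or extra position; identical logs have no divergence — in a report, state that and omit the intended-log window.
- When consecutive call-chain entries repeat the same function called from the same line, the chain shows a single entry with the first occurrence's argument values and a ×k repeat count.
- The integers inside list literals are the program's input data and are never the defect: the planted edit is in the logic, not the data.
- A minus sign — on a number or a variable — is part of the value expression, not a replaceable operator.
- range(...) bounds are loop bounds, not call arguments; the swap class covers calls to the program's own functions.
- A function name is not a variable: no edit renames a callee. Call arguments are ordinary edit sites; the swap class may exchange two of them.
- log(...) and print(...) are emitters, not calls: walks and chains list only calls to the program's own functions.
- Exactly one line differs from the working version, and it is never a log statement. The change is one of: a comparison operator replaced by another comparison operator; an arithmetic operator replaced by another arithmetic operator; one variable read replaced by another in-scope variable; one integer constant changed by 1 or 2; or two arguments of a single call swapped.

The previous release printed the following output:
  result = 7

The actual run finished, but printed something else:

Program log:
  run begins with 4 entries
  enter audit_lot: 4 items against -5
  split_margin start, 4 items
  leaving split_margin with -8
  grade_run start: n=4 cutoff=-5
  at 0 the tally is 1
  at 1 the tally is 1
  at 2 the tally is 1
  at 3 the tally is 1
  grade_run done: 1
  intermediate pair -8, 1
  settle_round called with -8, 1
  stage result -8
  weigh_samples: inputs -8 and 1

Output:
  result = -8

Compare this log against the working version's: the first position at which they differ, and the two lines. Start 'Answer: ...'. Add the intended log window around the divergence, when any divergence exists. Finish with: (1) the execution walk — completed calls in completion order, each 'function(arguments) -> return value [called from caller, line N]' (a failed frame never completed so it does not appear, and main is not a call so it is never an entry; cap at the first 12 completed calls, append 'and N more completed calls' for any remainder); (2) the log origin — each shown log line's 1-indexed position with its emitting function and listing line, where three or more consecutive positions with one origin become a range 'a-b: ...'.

Answer: there is none — every log position agrees.
Execution walk:
  split_margin([-5, -1, -3, 1]) -> -8  [called from audit_lot, line 27]
  grade_run([-5, -1, -3, 1], -5) -> 1  [called from audit_lot, line 28]
  settle_round(-8, 1) -> -8  [called from audit_lot, line 30]
  audit_lot([-5, -1, -3, 1], -5) -> -8  [called from main, line 45]
  weigh_samples(-8, 1) -> -8  [called from main, line 47]
Origin of each log line:
  1: logged in main at line 44
  2: logged in audit_lot at line 26
  3: logged in split_margin at line 2
  4: logged in split_margin at line 6
  5: logged in grade_run at line 10
  6-9: logged in grade_run at line 15
  10: logged in grade_run at line 16
  11: logged in audit_lot at line 29
  12: logged in settle_round at line 20
  13: logged in main at line 46
  14: logged in weigh_samples at line 33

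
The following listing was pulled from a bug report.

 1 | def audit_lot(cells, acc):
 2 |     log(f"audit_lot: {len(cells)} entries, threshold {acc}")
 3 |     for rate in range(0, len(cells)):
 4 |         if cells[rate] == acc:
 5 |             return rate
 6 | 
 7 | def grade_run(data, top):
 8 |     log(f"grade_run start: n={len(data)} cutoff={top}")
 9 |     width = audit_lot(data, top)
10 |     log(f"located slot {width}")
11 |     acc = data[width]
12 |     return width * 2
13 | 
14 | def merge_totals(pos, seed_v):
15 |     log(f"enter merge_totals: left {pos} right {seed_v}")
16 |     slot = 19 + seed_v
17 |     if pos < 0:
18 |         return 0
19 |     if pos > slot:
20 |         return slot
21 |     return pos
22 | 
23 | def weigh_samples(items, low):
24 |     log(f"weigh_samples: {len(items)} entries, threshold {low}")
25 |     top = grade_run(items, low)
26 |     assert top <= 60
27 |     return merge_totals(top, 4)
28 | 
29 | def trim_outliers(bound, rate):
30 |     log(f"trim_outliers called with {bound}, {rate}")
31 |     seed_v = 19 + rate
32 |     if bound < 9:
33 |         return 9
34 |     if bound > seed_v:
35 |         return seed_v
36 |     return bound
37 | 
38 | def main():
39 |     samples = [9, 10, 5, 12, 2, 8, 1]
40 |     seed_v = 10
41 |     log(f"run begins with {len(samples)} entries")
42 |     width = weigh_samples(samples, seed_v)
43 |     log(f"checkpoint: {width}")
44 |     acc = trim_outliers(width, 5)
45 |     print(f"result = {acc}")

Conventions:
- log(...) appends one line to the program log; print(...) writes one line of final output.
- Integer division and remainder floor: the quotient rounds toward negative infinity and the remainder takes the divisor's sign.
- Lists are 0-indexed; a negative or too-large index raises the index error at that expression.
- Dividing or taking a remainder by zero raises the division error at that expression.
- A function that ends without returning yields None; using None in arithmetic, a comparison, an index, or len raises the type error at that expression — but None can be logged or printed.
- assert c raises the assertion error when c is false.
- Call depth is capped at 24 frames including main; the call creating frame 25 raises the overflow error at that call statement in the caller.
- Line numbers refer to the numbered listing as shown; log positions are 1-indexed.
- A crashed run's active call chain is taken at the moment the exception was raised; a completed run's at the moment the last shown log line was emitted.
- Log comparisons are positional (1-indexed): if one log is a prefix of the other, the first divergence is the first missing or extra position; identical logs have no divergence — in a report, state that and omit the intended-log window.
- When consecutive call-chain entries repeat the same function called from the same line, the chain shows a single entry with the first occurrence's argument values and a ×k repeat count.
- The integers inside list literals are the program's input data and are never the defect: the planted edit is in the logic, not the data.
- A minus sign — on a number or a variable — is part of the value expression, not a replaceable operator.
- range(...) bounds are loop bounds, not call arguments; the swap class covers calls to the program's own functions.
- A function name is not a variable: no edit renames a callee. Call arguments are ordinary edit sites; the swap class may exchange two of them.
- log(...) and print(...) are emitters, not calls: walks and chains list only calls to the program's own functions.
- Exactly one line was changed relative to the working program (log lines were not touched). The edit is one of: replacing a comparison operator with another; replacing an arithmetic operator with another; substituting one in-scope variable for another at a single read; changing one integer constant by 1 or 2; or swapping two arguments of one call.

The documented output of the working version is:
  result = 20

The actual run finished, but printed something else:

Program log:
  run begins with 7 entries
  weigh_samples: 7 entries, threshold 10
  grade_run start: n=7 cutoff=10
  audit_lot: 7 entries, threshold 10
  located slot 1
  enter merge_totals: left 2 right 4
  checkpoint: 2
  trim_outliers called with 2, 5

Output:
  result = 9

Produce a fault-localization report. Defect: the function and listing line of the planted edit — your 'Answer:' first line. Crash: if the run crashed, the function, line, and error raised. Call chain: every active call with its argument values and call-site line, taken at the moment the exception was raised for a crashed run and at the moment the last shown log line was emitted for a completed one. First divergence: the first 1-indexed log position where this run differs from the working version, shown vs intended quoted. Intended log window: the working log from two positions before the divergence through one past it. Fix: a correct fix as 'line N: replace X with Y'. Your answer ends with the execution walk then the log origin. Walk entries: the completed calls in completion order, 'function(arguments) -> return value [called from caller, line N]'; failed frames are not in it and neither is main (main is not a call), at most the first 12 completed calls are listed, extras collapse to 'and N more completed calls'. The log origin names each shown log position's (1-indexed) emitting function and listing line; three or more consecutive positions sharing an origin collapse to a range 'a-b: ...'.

Answer: the defect is in grade_run at line 12.
Core observation: Everything matches until log position 6, which reads 'enter merge_totals: left 2 right 4' in place of 'enter merge_totals: left 20 right 4'.
Call chain: main -> trim_outliers(2, 5) (called at line 44).
First divergence: position 6 — shown 'enter merge_totals: left 2 right 4', intended 'enter merge_totals: left 20 right 4'.
Intended log window:
  4: audit_lot: 7 entries, threshold 10
  5: located slot 1
  6: enter merge_totals: left 20 right 4
  7: checkpoint: 20
Execution walk:
  audit_lot([9, 10, 5, 12, 2, 8, 1], 10) -> 1  [called from grade_run, line 9]
  grade_run([9, 10, 5, 12, 2, 8, 1], 10) -> 2  [called from weigh_samples, line 25]
  merge_totals(2, 4) -> 2  [called from weigh_samples, line 27]
  weigh_samples([9, 10, 5, 12, 2, 8, 1], 10) -> 2  [called from main, line 42]
  trim_outliers(2, 5) -> 9  [called from main, line 44]
Origin of each log line:
  1: from main, line 41
  2: from weigh_samples, line 24
  3: from grade_run, line 8
  4: from audit_lot, line 2
  5: from grade_run, line 10
  6: from merge_totals, line 15
  7: from main, line 43
  8: from trim_outliers, line 30
A correct fix: line 12: replace `width` with `acc`.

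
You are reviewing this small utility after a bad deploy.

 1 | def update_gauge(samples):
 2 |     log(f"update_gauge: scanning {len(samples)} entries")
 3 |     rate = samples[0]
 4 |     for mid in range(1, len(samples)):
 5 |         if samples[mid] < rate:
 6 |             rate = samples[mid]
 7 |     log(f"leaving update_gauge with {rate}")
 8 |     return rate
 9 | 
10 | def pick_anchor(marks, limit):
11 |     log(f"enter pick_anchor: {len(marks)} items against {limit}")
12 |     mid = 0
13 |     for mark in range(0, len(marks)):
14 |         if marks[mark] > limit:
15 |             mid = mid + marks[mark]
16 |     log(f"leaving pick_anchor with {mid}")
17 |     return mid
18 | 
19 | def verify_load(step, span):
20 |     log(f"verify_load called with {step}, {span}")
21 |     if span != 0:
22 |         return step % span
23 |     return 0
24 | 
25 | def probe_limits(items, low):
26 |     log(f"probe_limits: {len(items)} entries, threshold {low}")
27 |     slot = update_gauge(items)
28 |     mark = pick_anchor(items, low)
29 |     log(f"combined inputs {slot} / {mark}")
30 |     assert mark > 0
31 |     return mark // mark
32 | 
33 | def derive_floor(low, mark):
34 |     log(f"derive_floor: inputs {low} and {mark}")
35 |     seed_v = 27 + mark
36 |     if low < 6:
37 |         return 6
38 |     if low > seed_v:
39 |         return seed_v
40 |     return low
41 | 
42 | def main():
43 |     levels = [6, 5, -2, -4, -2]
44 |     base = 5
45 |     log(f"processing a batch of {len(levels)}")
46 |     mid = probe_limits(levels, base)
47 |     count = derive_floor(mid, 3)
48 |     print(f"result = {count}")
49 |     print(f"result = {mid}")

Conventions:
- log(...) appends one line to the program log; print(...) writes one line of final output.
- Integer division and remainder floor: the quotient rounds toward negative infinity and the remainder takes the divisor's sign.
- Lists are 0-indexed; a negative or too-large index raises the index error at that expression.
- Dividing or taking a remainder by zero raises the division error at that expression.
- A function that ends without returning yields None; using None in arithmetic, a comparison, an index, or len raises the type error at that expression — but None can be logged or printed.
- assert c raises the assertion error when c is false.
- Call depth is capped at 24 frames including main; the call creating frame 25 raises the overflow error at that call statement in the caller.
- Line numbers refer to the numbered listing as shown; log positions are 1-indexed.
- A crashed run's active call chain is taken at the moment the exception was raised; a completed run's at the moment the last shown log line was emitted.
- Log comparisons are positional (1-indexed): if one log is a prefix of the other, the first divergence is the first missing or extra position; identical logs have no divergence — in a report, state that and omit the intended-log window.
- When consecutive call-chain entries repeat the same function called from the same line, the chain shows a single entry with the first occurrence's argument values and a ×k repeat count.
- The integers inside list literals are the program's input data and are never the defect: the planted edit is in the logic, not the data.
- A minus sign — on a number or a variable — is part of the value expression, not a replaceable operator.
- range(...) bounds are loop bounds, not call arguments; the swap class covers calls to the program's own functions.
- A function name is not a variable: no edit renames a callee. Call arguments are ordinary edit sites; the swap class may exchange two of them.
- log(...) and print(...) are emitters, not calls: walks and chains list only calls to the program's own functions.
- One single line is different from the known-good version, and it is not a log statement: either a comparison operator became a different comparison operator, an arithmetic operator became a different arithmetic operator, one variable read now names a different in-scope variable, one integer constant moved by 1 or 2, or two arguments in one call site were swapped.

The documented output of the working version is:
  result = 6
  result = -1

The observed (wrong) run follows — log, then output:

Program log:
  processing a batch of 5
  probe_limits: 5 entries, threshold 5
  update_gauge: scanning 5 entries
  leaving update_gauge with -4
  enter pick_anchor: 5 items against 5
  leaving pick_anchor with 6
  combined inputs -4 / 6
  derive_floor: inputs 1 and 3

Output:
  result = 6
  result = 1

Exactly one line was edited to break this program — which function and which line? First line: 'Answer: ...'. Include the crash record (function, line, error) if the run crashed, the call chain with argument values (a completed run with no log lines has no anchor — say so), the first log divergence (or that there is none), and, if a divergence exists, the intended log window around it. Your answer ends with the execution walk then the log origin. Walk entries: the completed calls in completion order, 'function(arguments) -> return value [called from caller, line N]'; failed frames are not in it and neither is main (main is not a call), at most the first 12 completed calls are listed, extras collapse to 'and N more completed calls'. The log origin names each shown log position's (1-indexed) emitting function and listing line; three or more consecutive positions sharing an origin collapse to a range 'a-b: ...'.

Answer: the defect is in probe_limits at line 31.
Key fact: At log position 8 the runs split — shown 'derive_floor: inputs 1 and 3', but the working version logs 'derive_floor: inputs -1 and 3'.
Call chain: main -> derive_floor(1, 3) (called at line 47).
First divergence: position 8 — shown 'derive_floor: inputs 1 and 3', intended 'derive_floor: inputs -1 and 3'.
Intended log window:
  6: leaving pick_anchor with 6
  7: combined inputs -4 / 6
  8: derive_floor: inputs -1 and 3
Execution walk:
  update_gauge([6, 5, -2, -4, -2]) -> -4  [called from probe_limits, line 27]
  pick_anchor([6, 5, -2, -4, -2], 5) -> 6  [called from probe_limits, line 28]
  probe_limits([6, 5, -2, -4, -2], 5) -> 1  [called from main, line 46]
  derive_floor(1, 3) -> 6  [called from main, line 47]
Origin of each log line:
  1: from main, line 45
  2: from probe_limits, line 26
  3: from update_gauge, line 2
  4: from update_gauge, line 7
  5: from pick_anchor, line 11
  6: from pick_anchor, line 16
  7: from probe_limits, line 29
  8: from derive_floor, line 34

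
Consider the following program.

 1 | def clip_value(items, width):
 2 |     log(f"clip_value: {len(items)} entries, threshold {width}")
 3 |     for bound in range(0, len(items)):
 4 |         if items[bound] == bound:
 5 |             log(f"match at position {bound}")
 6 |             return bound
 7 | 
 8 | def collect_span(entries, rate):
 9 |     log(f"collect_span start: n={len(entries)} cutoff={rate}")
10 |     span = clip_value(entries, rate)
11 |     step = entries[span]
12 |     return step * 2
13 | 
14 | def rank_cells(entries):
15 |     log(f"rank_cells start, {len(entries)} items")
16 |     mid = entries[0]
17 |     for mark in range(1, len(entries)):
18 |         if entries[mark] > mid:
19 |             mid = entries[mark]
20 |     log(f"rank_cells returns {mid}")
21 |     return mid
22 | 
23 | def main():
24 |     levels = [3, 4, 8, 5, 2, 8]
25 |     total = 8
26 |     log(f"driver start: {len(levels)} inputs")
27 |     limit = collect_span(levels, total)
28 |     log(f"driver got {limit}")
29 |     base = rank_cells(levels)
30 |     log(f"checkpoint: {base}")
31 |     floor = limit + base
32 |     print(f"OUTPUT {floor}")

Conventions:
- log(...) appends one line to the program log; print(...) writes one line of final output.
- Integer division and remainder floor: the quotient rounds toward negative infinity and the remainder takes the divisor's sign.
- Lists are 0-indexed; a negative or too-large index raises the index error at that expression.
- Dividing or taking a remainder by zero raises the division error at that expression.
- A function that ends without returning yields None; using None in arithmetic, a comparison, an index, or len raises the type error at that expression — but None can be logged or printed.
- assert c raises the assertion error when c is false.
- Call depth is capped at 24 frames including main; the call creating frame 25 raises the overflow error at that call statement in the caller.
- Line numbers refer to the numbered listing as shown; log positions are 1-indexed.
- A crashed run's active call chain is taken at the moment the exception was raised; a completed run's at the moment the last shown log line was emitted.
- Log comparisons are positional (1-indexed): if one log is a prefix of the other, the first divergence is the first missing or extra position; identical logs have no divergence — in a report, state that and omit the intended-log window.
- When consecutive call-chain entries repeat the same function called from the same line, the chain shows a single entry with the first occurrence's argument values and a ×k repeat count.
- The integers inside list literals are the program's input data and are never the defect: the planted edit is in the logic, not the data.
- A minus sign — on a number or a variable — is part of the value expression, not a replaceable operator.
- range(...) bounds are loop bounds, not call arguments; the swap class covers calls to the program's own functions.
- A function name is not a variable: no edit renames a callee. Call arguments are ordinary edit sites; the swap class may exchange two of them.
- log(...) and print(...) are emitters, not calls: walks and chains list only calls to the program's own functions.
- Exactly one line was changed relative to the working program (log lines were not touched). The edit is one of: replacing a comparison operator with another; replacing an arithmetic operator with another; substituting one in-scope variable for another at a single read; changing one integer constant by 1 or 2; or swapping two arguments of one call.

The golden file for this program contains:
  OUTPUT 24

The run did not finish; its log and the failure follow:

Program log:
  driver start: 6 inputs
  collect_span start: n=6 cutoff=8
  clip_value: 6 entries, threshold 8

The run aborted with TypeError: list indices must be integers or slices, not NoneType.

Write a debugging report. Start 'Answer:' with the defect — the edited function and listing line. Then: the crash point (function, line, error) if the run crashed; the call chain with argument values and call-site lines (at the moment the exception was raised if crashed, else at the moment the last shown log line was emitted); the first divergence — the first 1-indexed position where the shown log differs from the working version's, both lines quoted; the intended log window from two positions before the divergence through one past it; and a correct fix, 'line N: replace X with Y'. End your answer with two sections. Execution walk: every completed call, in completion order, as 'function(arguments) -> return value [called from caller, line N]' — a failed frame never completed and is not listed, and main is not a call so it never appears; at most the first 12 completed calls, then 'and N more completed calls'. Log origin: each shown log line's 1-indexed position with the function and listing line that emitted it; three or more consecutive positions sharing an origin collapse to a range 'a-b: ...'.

Answer: the defect is in clip_value at line 4.
The tell: The log ends early — 3 lines, where the working version next logs 'match at position 2'.
Crash: collect_span, line 11, TypeError.
Call chain: main -> collect_span([3, 4, 8, 5, 2, 8], 8) (called at line 27).
First divergence: position 4 — the faulty run's log ends after 3 lines; the working version continues with 'match at position 2'.
Intended log window:
  2: collect_span start: n=6 cutoff=8
  3: clip_value: 6 entries, threshold 8
  4: match at position 2
  5: driver got 16
Execution walk:
  clip_value([3, 4, 8, 5, 2, 8], 8) -> None  [called from collect_span, line 10]
Log line origins:
  1: from main, line 26
  2: from collect_span, line 9
  3: from clip_value, line 2
A correct fix: line 4: replace `items[bound] == bound` with `items[bound] == width`.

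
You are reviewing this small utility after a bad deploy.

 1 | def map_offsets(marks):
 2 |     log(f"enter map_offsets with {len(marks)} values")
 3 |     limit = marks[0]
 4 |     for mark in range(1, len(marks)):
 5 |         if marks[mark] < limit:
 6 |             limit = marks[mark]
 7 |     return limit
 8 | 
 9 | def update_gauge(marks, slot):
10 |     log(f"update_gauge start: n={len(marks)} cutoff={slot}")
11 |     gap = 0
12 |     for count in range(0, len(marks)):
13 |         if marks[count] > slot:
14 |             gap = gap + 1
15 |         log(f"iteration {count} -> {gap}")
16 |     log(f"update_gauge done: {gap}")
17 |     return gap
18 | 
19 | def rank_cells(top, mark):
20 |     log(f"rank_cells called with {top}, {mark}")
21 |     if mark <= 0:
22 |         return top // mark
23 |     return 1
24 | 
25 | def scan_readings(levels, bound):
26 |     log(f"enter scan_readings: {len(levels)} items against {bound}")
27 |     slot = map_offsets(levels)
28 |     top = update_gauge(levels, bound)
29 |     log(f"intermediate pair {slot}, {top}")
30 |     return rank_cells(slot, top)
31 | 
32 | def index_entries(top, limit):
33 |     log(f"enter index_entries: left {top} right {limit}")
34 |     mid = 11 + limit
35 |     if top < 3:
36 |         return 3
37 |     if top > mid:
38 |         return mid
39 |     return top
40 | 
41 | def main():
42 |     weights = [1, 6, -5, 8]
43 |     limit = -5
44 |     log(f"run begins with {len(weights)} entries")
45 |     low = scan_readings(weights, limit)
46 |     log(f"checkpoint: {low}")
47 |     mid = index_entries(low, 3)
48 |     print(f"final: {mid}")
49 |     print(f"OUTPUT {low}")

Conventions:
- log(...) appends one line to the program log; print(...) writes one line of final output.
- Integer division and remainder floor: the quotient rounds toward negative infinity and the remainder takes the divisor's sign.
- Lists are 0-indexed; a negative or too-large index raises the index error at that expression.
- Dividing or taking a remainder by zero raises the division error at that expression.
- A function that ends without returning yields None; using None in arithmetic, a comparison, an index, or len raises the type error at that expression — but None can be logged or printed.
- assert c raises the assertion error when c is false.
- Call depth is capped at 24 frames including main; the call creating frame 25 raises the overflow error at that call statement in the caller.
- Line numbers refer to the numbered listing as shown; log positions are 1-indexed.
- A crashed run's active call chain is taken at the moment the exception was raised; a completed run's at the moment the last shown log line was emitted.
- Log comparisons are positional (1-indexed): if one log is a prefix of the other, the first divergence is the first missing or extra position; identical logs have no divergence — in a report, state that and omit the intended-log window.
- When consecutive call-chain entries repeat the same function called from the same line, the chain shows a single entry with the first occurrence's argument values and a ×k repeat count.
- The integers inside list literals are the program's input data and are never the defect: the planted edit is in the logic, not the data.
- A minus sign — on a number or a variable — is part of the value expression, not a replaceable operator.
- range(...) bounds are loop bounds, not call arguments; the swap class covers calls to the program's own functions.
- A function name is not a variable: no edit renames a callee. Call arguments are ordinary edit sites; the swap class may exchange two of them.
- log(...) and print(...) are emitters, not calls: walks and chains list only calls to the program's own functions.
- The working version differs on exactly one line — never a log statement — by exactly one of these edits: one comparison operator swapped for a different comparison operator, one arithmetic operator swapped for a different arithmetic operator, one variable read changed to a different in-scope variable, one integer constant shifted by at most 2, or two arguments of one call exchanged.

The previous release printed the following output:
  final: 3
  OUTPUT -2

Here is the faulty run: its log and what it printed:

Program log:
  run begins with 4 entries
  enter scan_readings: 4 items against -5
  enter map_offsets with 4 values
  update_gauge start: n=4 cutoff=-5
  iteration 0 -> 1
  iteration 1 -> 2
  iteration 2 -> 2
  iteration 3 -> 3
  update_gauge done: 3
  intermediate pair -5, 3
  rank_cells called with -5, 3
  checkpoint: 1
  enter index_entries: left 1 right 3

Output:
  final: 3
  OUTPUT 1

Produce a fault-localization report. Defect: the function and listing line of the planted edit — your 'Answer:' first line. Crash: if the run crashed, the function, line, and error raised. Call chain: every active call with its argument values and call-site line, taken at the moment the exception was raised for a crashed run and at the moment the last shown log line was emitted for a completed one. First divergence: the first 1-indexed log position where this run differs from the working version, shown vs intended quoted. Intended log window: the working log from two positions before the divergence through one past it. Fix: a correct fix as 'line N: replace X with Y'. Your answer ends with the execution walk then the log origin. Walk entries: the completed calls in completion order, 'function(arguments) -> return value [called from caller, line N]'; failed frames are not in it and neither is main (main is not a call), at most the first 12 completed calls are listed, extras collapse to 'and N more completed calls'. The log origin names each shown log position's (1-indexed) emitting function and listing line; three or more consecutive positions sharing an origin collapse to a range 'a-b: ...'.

Answer: the defect is in rank_cells at line 21.
Key observation: At log position 12 the runs split — shown 'checkpoint: 1', but the working version logs 'checkpoint: -2'.
Call chain: main -> index_entries(1, 3) (called at line 47).
First divergence: at position 12 the run shows 'checkpoint: 1' where the working version logs 'checkpoint: -2'.
Intended log window:
  10: intermediate pair -5, 3
  11: rank_cells called with -5, 3
  12: checkpoint: -2
  13: enter index_entries: left -2 right 3
Execution walk:
  map_offsets([1, 6, -5, 8]) -> -5  [called from scan_readings, line 27]
  update_gauge([1, 6, -5, 8], -5) -> 3  [called from scan_readings, line 28]
  rank_cells(-5, 3) -> 1  [called from scan_readings, line 30]
  scan_readings([1, 6, -5, 8], -5) -> 1  [called from main, line 45]
  index_entries(1, 3) -> 3  [called from main, line 47]
Origin of each log line:
  1: logged in main at line 44
  2: logged in scan_readings at line 26
  3: logged in map_offsets at line 2
  4: logged in update_gauge at line 10
  5-8: logged in update_gauge at line 15
  9: logged in update_gauge at line 16
  10: logged in scan_readings at line 29
  11: logged in rank_cells at line 20
  12: logged in main at line 46
  13: logged in index_entries at line 33
A correct fix: line 21: replace `<=` with `!=`.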